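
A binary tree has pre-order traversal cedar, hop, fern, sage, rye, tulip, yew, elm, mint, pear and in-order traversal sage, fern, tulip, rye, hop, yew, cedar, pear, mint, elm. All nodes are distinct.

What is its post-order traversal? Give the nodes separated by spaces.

sage tulip rye fern yew hop pear mint elm cedar

The first element of pre-order is the root; it splits in-order into left and right subtrees.
Root cedar: left subtree has 6 nodes {sage, fern, tulip, rye, hop, yew}, right has 3 {pear, mint, elm}.
  Root hop: left subtree has 4 nodes {sage, fern, tulip, rye}, right has 1 {yew}.
    Root fern: left subtree has 1 node {sage}, right has 2 {tulip, rye}.
      Root rye: left subtree has 1 node {tulip}, right has 0 { }.
  Root elm: left subtree has 2 nodes {pear, mint}, right has 0 { }.
    Root mint: left subtree has 1 node {pear}, right has 0 { }.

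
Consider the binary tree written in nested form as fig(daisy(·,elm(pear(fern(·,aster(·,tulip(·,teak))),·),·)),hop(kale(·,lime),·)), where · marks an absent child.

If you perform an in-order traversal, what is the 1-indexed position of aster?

In-order visits the left subtree, then the node, then the right subtree.
At fig: go left to daisy.
  At daisy: no left child.
  Visit daisy.
  At daisy: go right to elm.
    At elm: go left to pear.
      At pear: go left to fern.
        At fern: no left child.
        Visit fern.
        At fern: go right to aster.
          At aster: no left child.
          Visit aster.
          At aster: go right to tulip.
            At tulip: no left child.
            Visit tulip.
            At tulip: go right to teak.
              teak is a leaf — visit teak.
      Visit pear.
      At pear: no right child.
    Visit elm.
    At elm: no right child.
Visit fig.
At fig: go right to hop.
  At hop: go left to kale.
    At kale: no left child.
    Visit kale.
    At kale: go right to lime.
      lime is a leaf — visit lime.
  Visit hop.
  At hop: no right child.
Full in-order sequence: daisy, fern, aster, tulip, teak, pear, elm, fig, kale, lime, hop.

3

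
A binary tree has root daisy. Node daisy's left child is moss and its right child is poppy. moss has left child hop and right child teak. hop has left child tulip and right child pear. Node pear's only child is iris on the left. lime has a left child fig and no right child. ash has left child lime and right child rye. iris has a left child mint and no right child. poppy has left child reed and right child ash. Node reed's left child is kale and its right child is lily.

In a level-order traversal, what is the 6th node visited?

reed

Level-order visits nodes level by level from the root, left to right within each level.
Level 0: daisy
Level 1: moss, poppy
Level 2: hop, teak, reed, ash
Level 3: tulip, pear, kale, lily, lime, rye
Level 4: iris, fig
Level 5: mint
Full level-order sequence: daisy, moss, poppy, hop, teak, reed, ash, tulip, pear, kale, lily, lime, rye, iris, fig, mint.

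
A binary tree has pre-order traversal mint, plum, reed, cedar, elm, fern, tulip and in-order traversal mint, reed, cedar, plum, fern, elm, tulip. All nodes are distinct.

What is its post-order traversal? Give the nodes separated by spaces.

The first element of pre-order is the root; it splits in-order into left and right subtrees.
Root mint: left subtree has 0 nodes { }, right has 6 {reed, cedar, plum, fern, elm, tulip}.
  Root plum: left subtree has 2 nodes {reed, cedar}, right has 3 {fern, elm, tulip}.
    Root reed: left subtree has 0 nodes { }, right has 1 {cedar}.
    Root elm: left subtree has 1 node {fern}, right has 1 {tulip}.

cedar reed fern tulip elm plum mint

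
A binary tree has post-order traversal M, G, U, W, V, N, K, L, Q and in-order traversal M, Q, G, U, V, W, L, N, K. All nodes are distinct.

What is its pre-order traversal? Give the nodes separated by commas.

The last element of post-order is the root; it splits in-order into left and right subtrees.
Root Q: left subtree has 1 node {M}, right has 7 {G, U, V, W, L, N, K}.
  Root L: left subtree has 4 nodes {G, U, V, W}, right has 2 {N, K}.
    Root V: left subtree has 2 nodes {G, U}, right has 1 {W}.
      Root U: left subtree has 1 node {G}, right has 0 { }.
    Root K: left subtree has 1 node {N}, right has 0 { }.

Q, M, L, V, U, G, W, K, N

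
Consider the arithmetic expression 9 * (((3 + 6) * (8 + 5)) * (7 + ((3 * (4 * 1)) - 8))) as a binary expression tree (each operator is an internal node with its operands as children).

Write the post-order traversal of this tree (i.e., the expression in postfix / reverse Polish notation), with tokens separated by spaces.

9 3 6 + 8 5 + * 7 3 4 1 * * 8 - + * *

Post-order on an expression tree gives postfix notation: for each operator, emit left operand, right operand, then the operator.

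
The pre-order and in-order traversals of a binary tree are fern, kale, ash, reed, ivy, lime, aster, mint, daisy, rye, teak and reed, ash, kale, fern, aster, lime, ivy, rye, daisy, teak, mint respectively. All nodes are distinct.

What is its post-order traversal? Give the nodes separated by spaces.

reed ash kale aster lime rye teak daisy mint ivy fern

The first element of pre-order is the root; it splits in-order into left and right subtrees.
Root fern: left subtree has 3 nodes {reed, ash, kale}, right has 7 {aster, lime, ivy, rye, daisy, teak, mint}.
  Root kale: left subtree has 2 nodes {reed, ash}, right has 0 { }.
    Root ash: left subtree has 1 node {reed}, right has 0 { }.
  Root ivy: left subtree has 2 nodes {aster, lime}, right has 4 {rye, daisy, teak, mint}.
    Root lime: left subtree has 1 node {aster}, right has 0 { }.
    Root mint: left subtree has 3 nodes {rye, daisy, teak}, right has 0 { }.
      Root daisy: left subtree has 1 node {rye}, right has 1 {teak}.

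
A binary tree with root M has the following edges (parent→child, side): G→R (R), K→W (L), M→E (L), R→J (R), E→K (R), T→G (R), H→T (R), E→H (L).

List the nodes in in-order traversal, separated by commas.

H, T, G, R, J, E, W, K, M

In-order visits the left subtree, then the node, then the right subtree.
At M: go left to E.
  At E: go left to H.
    At H: no left child.
    Visit H.
    At H: go right to T.
      At T: no left child.
      Visit T.
      At T: go right to G.
        At G: no left child.
        Visit G.
        At G: go right to R.
          At R: no left child.
          Visit R.
          At R: go right to J.
            J is a leaf — visit J.
  Visit E.
  At E: go right to K.
    At K: go left to W.
      W is a leaf — visit W.
    Visit K.
    At K: no right child.
Visit M.
At M: no right child.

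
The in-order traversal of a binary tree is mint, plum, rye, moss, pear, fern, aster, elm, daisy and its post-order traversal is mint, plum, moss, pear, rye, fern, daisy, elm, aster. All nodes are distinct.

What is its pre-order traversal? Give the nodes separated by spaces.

The last element of post-order is the root; it splits in-order into left and right subtrees.
Root aster: left subtree has 6 nodes {mint, plum, rye, moss, pear, fern}, right has 2 {elm, daisy}.
  Root fern: left subtree has 5 nodes {mint, plum, rye, moss, pear}, right has 0 { }.
    Root rye: left subtree has 2 nodes {mint, plum}, right has 2 {moss, pear}.
      Root plum: left subtree has 1 node {mint}, right has 0 { }.
      Root pear: left subtree has 1 node {moss}, right has 0 { }.
  Root elm: left subtree has 0 nodes { }, right has 1 {daisy}.

aster fern rye plum mint pear moss elm daisy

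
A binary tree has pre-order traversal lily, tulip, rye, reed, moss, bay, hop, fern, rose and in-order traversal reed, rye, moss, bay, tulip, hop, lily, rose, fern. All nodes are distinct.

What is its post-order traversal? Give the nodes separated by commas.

reed, bay, moss, rye, hop, tulip, rose, fern, lily

The first element of pre-order is the root; it splits in-order into left and right subtrees.
Root lily: left subtree has 6 nodes {reed, rye, moss, bay, tulip, hop}, right has 2 {rose, fern}.
  Root tulip: left subtree has 4 nodes {reed, rye, moss, bay}, right has 1 {hop}.
    Root rye: left subtree has 1 node {reed}, right has 2 {moss, bay}.
      Root moss: left subtree has 0 nodes { }, right has 1 {bay}.
  Root fern: left subtree has 1 node {rose}, right has 0 { }.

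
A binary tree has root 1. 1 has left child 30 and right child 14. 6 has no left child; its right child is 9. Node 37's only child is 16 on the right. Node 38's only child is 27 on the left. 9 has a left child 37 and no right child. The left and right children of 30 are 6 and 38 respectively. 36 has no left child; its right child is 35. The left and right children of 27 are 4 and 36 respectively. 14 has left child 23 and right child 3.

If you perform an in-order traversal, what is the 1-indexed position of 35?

9

In-order visits the left subtree, then the node, then the right subtree.
At 1: go left to 30.
  At 30: go left to 6.
    At 6: no left child.
    Visit 6.
    At 6: go right to 9.
      At 9: go left to 37.
        At 37: no left child.
        Visit 37.
        At 37: go right to 16.
          16 is a leaf — visit 16.
      Visit 9.
      At 9: no right child.
  Visit 30.
  At 30: go right to 38.
    At 38: go left to 27.
      At 27: go left to 4.
        4 is a leaf — visit 4.
      Visit 27.
      At 27: go right to 36.
        At 36: no left child.
        Visit 36.
        At 36: go right to 35.
          35 is a leaf — visit 35.
    Visit 38.
    At 38: no right child.
Visit 1.
At 1: go right to 14.
  At 14: go left to 23.
    23 is a leaf — visit 23.
  Visit 14.
  At 14: go right to 3.
    3 is a leaf — visit 3.
Full in-order sequence: 6, 37, 16, 9, 30, 4, 27, 36, 35, 38, 1, 23, 14, 3.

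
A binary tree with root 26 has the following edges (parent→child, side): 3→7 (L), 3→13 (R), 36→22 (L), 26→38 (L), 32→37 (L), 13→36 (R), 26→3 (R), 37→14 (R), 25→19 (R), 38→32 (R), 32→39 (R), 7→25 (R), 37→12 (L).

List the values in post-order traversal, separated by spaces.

12 14 37 39 32 38 19 25 7 22 36 13 3 26

Post-order visits the left subtree, then the right subtree, then the node.
At 26: go left to 38.
  At 38: no left child.
  At 38: go right to 32.
    At 32: go left to 37.
      At 37: go left to 12.
        12 is a leaf — visit 12.
      At 37: go right to 14.
        14 is a leaf — visit 14.
      Visit 37.
    At 32: go right to 39.
      39 is a leaf — visit 39.
    Visit 32.
  Visit 38.
At 26: go right to 3.
  At 3: go left to 7.
    At 7: no left child.
    At 7: go right to 25.
      At 25: no left child.
      At 25: go right to 19.
        19 is a leaf — visit 19.
      Visit 25.
    Visit 7.
  At 3: go right to 13.
    At 13: no left child.
    At 13: go right to 36.
      At 36: go left to 22.
        22 is a leaf — visit 22.
      At 36: no right child.
      Visit 36.
    Visit 13.
  Visit 3.
Visit 26.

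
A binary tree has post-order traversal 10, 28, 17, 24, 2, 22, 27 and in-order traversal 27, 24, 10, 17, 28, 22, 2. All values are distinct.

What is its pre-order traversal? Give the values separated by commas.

The last element of post-order is the root; it splits in-order into left and right subtrees.
Root 27: left subtree has 0 nodes { }, right has 6 {24, 10, 17, 28, 22, 2}.
  Root 22: left subtree has 4 nodes {24, 10, 17, 28}, right has 1 {2}.
    Root 24: left subtree has 0 nodes { }, right has 3 {10, 17, 28}.
      Root 17: left subtree has 1 node {10}, right has 1 {28}.

27, 22, 24, 17, 10, 28, 2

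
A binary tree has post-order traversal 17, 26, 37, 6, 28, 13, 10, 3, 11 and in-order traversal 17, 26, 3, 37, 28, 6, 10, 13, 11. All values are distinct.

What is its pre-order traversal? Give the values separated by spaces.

The last element of post-order is the root; it splits in-order into left and right subtrees.
Root 11: left subtree has 8 nodes {17, 26, 3, 37, 28, 6, 10, 13}, right has 0 { }.
  Root 3: left subtree has 2 nodes {17, 26}, right has 5 {37, 28, 6, 10, 13}.
    Root 26: left subtree has 1 node {17}, right has 0 { }.
    Root 10: left subtree has 3 nodes {37, 28, 6}, right has 1 {13}.
      Root 28: left subtree has 1 node {37}, right has 1 {6}.

11 3 26 17 10 28 37 6 13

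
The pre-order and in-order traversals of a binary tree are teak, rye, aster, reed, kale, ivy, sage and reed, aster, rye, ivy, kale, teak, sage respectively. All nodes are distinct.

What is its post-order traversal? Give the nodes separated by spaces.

The first element of pre-order is the root; it splits in-order into left and right subtrees.
Root teak: left subtree has 5 nodes {reed, aster, rye, ivy, kale}, right has 1 {sage}.
  Root rye: left subtree has 2 nodes {reed, aster}, right has 2 {ivy, kale}.
    Root aster: left subtree has 1 node {reed}, right has 0 { }.
    Root kale: left subtree has 1 node {ivy}, right has 0 { }.

reed aster ivy kale rye sage teak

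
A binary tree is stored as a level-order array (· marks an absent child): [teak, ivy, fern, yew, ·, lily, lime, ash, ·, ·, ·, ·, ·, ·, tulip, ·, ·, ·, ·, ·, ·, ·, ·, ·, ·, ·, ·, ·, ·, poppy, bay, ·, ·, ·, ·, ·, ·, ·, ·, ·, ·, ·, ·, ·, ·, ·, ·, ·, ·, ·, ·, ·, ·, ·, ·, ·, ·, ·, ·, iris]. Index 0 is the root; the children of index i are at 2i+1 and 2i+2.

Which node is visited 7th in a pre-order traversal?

lime

Pre-order visits the node, then its left subtree, then its right subtree.
Visit teak.
At teak: go left to ivy.
  Visit ivy.
  At ivy: go left to yew.
    Visit yew.
    At yew: go left to ash.
      ash is a leaf — visit ash.
    At yew: no right child.
  At ivy: no right child.
At teak: go right to fern.
  Visit fern.
  At fern: go left to lily.
    lily is a leaf — visit lily.
  At fern: go right to lime.
    Visit lime.
    At lime: no left child.
    At lime: go right to tulip.
      Visit tulip.
      At tulip: go left to poppy.
        Visit poppy.
        At poppy: go left to iris.
          iris is a leaf — visit iris.
        At poppy: no right child.
      At tulip: go right to bay.
        bay is a leaf — visit bay.
Full pre-order sequence: teak, ivy, yew, ash, fern, lily, lime, tulip, poppy, iris, bay.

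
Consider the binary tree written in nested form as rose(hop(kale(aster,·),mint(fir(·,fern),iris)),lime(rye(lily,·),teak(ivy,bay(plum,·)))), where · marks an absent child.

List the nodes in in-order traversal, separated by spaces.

In-order visits the left subtree, then the node, then the right subtree.
At rose: go left to hop.
  At hop: go left to kale.
    At kale: go left to aster.
      aster is a leaf — visit aster.
    Visit kale.
    At kale: no right child.
  Visit hop.
  At hop: go right to mint.
    At mint: go left to fir.
      At fir: no left child.
      Visit fir.
      At fir: go right to fern.
        fern is a leaf — visit fern.
    Visit mint.
    At mint: go right to iris.
      iris is a leaf — visit iris.
Visit rose.
At rose: go right to lime.
  At lime: go left to rye.
    At rye: go left to lily.
      lily is a leaf — visit lily.
    Visit rye.
    At rye: no right child.
  Visit lime.
  At lime: go right to teak.
    At teak: go left to ivy.
      ivy is a leaf — visit ivy.
    Visit teak.
    At teak: go right to bay.
      At bay: go left to plum.
        plum is a leaf — visit plum.
      Visit bay.
      At bay: no right child.

aster kale hop fir fern mint iris rose lily rye lime ivy teak plum bay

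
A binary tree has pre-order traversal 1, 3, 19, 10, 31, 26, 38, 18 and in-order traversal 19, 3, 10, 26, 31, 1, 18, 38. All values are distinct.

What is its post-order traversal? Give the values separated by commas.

The first element of pre-order is the root; it splits in-order into left and right subtrees.
Root 1: left subtree has 5 nodes {19, 3, 10, 26, 31}, right has 2 {18, 38}.
  Root 3: left subtree has 1 node {19}, right has 3 {10, 26, 31}.
    Root 10: left subtree has 0 nodes { }, right has 2 {26, 31}.
      Root 31: left subtree has 1 node {26}, right has 0 { }.
  Root 38: left subtree has 1 node {18}, right has 0 { }.

19, 26, 31, 10, 3, 18, 38, 1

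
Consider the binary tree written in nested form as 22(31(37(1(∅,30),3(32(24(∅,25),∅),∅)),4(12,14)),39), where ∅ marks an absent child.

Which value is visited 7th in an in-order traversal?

3

In-order visits the left subtree, then the node, then the right subtree.
At 22: go left to 31.
  At 31: go left to 37.
    At 37: go left to 1.
      At 1: no left child.
      Visit 1.
      At 1: go right to 30.
        30 is a leaf — visit 30.
    Visit 37.
    At 37: go right to 3.
      At 3: go left to 32.
        At 32: go left to 24.
          At 24: no left child.
          Visit 24.
          At 24: go right to 25.
            25 is a leaf — visit 25.
        Visit 32.
        At 32: no right child.
      Visit 3.
      At 3: no right child.
  Visit 31.
  At 31: go right to 4.
    At 4: go left to 12.
      12 is a leaf — visit 12.
    Visit 4.
    At 4: go right to 14.
      14 is a leaf — visit 14.
Visit 22.
At 22: go right to 39.
  39 is a leaf — visit 39.
Full in-order sequence: 1, 30, 37, 24, 25, 32, 3, 31, 12, 4, 14, 22, 39.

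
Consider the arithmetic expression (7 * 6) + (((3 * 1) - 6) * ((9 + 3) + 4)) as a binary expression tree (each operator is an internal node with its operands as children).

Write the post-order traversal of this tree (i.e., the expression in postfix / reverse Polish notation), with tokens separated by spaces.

Post-order on an expression tree gives postfix notation: for each operator, emit left operand, right operand, then the operator.

7 6 * 3 1 * 6 - 9 3 + 4 + * +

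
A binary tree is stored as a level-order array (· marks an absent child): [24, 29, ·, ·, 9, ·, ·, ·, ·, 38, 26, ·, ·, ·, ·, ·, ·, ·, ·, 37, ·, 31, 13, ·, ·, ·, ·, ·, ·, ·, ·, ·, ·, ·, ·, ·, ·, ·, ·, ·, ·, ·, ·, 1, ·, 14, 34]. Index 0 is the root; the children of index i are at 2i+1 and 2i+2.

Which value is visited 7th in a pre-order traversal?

Pre-order visits the node, then its left subtree, then its right subtree.
Visit 24.
At 24: go left to 29.
  Visit 29.
  At 29: no left child.
  At 29: go right to 9.
    Visit 9.
    At 9: go left to 38.
      Visit 38.
      At 38: go left to 37.
        37 is a leaf — visit 37.
      At 38: no right child.
    At 9: go right to 26.
      Visit 26.
      At 26: go left to 31.
        Visit 31.
        At 31: go left to 1.
          1 is a leaf — visit 1.
        At 31: no right child.
      At 26: go right to 13.
        Visit 13.
        At 13: go left to 14.
          14 is a leaf — visit 14.
        At 13: go right to 34.
          34 is a leaf — visit 34.
At 24: no right child.
Full pre-order sequence: 24, 29, 9, 38, 37, 26, 31, 1, 13, 14, 34.

31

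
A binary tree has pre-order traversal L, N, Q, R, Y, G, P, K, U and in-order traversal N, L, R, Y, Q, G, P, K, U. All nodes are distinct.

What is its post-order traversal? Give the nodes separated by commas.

N, Y, R, U, K, P, G, Q, L

The first element of pre-order is the root; it splits in-order into left and right subtrees.
Root L: left subtree has 1 node {N}, right has 7 {R, Y, Q, G, P, K, U}.
  Root Q: left subtree has 2 nodes {R, Y}, right has 4 {G, P, K, U}.
    Root R: left subtree has 0 nodes { }, right has 1 {Y}.
    Root G: left subtree has 0 nodes { }, right has 3 {P, K, U}.
      Root P: left subtree has 0 nodes { }, right has 2 {K, U}.
        Root K: left subtree has 0 nodes { }, right has 1 {U}.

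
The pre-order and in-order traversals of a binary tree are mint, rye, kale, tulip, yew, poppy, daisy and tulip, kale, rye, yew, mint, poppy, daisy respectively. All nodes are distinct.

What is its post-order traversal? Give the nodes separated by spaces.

The first element of pre-order is the root; it splits in-order into left and right subtrees.
Root mint: left subtree has 4 nodes {tulip, kale, rye, yew}, right has 2 {poppy, daisy}.
  Root rye: left subtree has 2 nodes {tulip, kale}, right has 1 {yew}.
    Root kale: left subtree has 1 node {tulip}, right has 0 { }.
  Root poppy: left subtree has 0 nodes { }, right has 1 {daisy}.

tulip kale yew rye daisy poppy mint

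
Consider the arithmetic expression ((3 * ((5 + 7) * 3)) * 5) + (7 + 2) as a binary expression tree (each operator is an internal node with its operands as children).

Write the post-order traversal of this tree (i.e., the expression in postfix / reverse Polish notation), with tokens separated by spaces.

3 5 7 + 3 * * 5 * 7 2 + +

Post-order on an expression tree gives postfix notation: for each operator, emit left operand, right operand, then the operator.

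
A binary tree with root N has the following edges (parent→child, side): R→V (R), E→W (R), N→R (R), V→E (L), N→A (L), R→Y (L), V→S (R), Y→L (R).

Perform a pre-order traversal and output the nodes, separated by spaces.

N A R Y L V E W S

Pre-order visits the node, then its left subtree, then its right subtree.
Visit N.
At N: go left to A.
  A is a leaf — visit A.
At N: go right to R.
  Visit R.
  At R: go left to Y.
    Visit Y.
    At Y: no left child.
    At Y: go right to L.
      L is a leaf — visit L.
  At R: go right to V.
    Visit V.
    At V: go left to E.
      Visit E.
      At E: no left child.
      At E: go right to W.
        W is a leaf — visit W.
    At V: go right to S.
      S is a leaf — visit S.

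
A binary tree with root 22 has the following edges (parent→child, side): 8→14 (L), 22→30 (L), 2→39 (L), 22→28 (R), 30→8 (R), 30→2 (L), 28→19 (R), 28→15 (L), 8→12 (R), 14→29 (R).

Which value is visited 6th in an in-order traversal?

8

In-order visits the left subtree, then the node, then the right subtree.
At 22: go left to 30.
  At 30: go left to 2.
    At 2: go left to 39.
      39 is a leaf — visit 39.
    Visit 2.
    At 2: no right child.
  Visit 30.
  At 30: go right to 8.
    At 8: go left to 14.
      At 14: no left child.
      Visit 14.
      At 14: go right to 29.
        29 is a leaf — visit 29.
    Visit 8.
    At 8: go right to 12.
      12 is a leaf — visit 12.
Visit 22.
At 22: go right to 28.
  At 28: go left to 15.
    15 is a leaf — visit 15.
  Visit 28.
  At 28: go right to 19.
    19 is a leaf — visit 19.
Full in-order sequence: 39, 2, 30, 14, 29, 8, 12, 22, 15, 28, 19.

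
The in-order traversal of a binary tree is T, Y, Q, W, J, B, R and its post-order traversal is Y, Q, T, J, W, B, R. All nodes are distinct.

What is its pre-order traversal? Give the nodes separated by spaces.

R B W T Q Y J

The last element of post-order is the root; it splits in-order into left and right subtrees.
Root R: left subtree has 6 nodes {T, Y, Q, W, J, B}, right has 0 { }.
  Root B: left subtree has 5 nodes {T, Y, Q, W, J}, right has 0 { }.
    Root W: left subtree has 3 nodes {T, Y, Q}, right has 1 {J}.
      Root T: left subtree has 0 nodes { }, right has 2 {Y, Q}.
        Root Q: left subtree has 1 node {Y}, right has 0 { }.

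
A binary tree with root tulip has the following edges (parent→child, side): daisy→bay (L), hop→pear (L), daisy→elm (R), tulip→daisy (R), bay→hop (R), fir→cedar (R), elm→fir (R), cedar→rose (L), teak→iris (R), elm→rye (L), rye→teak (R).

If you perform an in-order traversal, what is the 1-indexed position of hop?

4

In-order visits the left subtree, then the node, then the right subtree.
At tulip: no left child.
Visit tulip.
At tulip: go right to daisy.
  At daisy: go left to bay.
    At bay: no left child.
    Visit bay.
    At bay: go right to hop.
      At hop: go left to pear.
        pear is a leaf — visit pear.
      Visit hop.
      At hop: no right child.
  Visit daisy.
  At daisy: go right to elm.
    At elm: go left to rye.
      At rye: no left child.
      Visit rye.
      At rye: go right to teak.
        At teak: no left child.
        Visit teak.
        At teak: go right to iris.
          iris is a leaf — visit iris.
    Visit elm.
    At elm: go right to fir.
      At fir: no left child.
      Visit fir.
      At fir: go right to cedar.
        At cedar: go left to rose.
          rose is a leaf — visit rose.
        Visit cedar.
        At cedar: no right child.
Full in-order sequence: tulip, bay, pear, hop, daisy, rye, teak, iris, elm, fir, rose, cedar.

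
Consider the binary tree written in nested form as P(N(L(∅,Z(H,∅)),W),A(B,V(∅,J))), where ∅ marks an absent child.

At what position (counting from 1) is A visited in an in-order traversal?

In-order visits the left subtree, then the node, then the right subtree.
At P: go left to N.
  At N: go left to L.
    At L: no left child.
    Visit L.
    At L: go right to Z.
      At Z: go left to H.
        H is a leaf — visit H.
      Visit Z.
      At Z: no right child.
  Visit N.
  At N: go right to W.
    W is a leaf — visit W.
Visit P.
At P: go right to A.
  At A: go left to B.
    B is a leaf — visit B.
  Visit A.
  At A: go right to V.
    At V: no left child.
    Visit V.
    At V: go right to J.
      J is a leaf — visit J.
Full in-order sequence: L, H, Z, N, W, P, B, A, V, J.

8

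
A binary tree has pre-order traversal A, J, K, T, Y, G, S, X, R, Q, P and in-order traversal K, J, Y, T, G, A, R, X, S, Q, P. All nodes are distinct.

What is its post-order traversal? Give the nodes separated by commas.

K, Y, G, T, J, R, X, P, Q, S, A

The first element of pre-order is the root; it splits in-order into left and right subtrees.
Root A: left subtree has 5 nodes {K, J, Y, T, G}, right has 5 {R, X, S, Q, P}.
  Root J: left subtree has 1 node {K}, right has 3 {Y, T, G}.
    Root T: left subtree has 1 node {Y}, right has 1 {G}.
  Root S: left subtree has 2 nodes {R, X}, right has 2 {Q, P}.
    Root X: left subtree has 1 node {R}, right has 0 { }.
    Root Q: left subtree has 0 nodes { }, right has 1 {P}.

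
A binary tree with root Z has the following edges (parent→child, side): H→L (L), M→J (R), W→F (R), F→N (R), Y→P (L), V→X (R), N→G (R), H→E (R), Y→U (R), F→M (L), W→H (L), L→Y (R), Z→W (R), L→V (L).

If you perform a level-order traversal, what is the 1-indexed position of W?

2

Level-order visits nodes level by level from the root, left to right within each level.
Level 0: Z
Level 1: W
Level 2: H, F
Level 3: L, E, M, N
Level 4: V, Y, J, G
Level 5: X, P, U
Full level-order sequence: Z, W, H, F, L, E, M, N, V, Y, J, G, X, P, U.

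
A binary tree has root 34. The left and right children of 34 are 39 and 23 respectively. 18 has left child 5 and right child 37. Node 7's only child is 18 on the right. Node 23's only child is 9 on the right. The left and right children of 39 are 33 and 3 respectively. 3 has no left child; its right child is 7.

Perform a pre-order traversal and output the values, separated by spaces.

Pre-order visits the node, then its left subtree, then its right subtree.
Visit 34.
At 34: go left to 39.
  Visit 39.
  At 39: go left to 33.
    33 is a leaf — visit 33.
  At 39: go right to 3.
    Visit 3.
    At 3: no left child.
    At 3: go right to 7.
      Visit 7.
      At 7: no left child.
      At 7: go right to 18.
        Visit 18.
        At 18: go left to 5.
          5 is a leaf — visit 5.
        At 18: go right to 37.
          37 is a leaf — visit 37.
At 34: go right to 23.
  Visit 23.
  At 23: no left child.
  At 23: go right to 9.
    9 is a leaf — visit 9.

34 39 33 3 7 18 5 37 23 9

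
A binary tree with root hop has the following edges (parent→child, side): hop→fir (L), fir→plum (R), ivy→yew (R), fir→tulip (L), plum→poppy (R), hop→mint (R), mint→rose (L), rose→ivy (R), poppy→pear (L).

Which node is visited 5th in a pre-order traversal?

poppy

Pre-order visits the node, then its left subtree, then its right subtree.
Visit hop.
At hop: go left to fir.
  Visit fir.
  At fir: go left to tulip.
    tulip is a leaf — visit tulip.
  At fir: go right to plum.
    Visit plum.
    At plum: no left child.
    At plum: go right to poppy.
      Visit poppy.
      At poppy: go left to pear.
        pear is a leaf — visit pear.
      At poppy: no right child.
At hop: go right to mint.
  Visit mint.
  At mint: go left to rose.
    Visit rose.
    At rose: no left child.
    At rose: go right to ivy.
      Visit ivy.
      At ivy: no left child.
      At ivy: go right to yew.
        yew is a leaf — visit yew.
  At mint: no right child.
Full pre-order sequence: hop, fir, tulip, plum, poppy, pear, mint, rose, ivy, yew.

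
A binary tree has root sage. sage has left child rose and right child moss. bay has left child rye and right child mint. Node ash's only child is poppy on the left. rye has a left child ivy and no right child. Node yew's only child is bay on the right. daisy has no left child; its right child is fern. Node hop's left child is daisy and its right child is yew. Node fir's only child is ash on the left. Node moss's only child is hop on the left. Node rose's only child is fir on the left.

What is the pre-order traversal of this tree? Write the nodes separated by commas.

sage, rose, fir, ash, poppy, moss, hop, daisy, fern, yew, bay, rye, ivy, mint

Pre-order visits the node, then its left subtree, then its right subtree.
Visit sage.
At sage: go left to rose.
  Visit rose.
  At rose: go left to fir.
    Visit fir.
    At fir: go left to ash.
      Visit ash.
      At ash: go left to poppy.
        poppy is a leaf — visit poppy.
      At ash: no right child.
    At fir: no right child.
  At rose: no right child.
At sage: go right to moss.
  Visit moss.
  At moss: go left to hop.
    Visit hop.
    At hop: go left to daisy.
      Visit daisy.
      At daisy: no left child.
      At daisy: go right to fern.
        fern is a leaf — visit fern.
    At hop: go right to yew.
      Visit yew.
      At yew: no left child.
      At yew: go right to bay.
        Visit bay.
        At bay: go left to rye.
          Visit rye.
          At rye: go left to ivy.
            ivy is a leaf — visit ivy.
          At rye: no right child.
        At bay: go right to mint.
          mint is a leaf — visit mint.
  At moss: no right child.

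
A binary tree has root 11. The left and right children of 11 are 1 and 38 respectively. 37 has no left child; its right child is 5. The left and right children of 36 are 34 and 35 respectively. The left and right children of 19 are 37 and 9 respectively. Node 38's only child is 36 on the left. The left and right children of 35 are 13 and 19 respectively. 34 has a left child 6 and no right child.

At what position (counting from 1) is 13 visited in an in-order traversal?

In-order visits the left subtree, then the node, then the right subtree.
At 11: go left to 1.
  1 is a leaf — visit 1.
Visit 11.
At 11: go right to 38.
  At 38: go left to 36.
    At 36: go left to 34.
      At 34: go left to 6.
        6 is a leaf — visit 6.
      Visit 34.
      At 34: no right child.
    Visit 36.
    At 36: go right to 35.
      At 35: go left to 13.
        13 is a leaf — visit 13.
      Visit 35.
      At 35: go right to 19.
        At 19: go left to 37.
          At 37: no left child.
          Visit 37.
          At 37: go right to 5.
            5 is a leaf — visit 5.
        Visit 19.
        At 19: go right to 9.
          9 is a leaf — visit 9.
  Visit 38.
  At 38: no right child.
Full in-order sequence: 1, 11, 6, 34, 36, 13, 35, 37, 5, 19, 9, 38.

6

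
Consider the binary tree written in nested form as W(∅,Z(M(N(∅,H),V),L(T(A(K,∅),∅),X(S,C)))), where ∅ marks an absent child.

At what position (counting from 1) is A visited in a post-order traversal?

6

Post-order visits the left subtree, then the right subtree, then the node.
At W: no left child.
At W: go right to Z.
  At Z: go left to M.
    At M: go left to N.
      At N: no left child.
      At N: go right to H.
        H is a leaf — visit H.
      Visit N.
    At M: go right to V.
      V is a leaf — visit V.
    Visit M.
  At Z: go right to L.
    At L: go left to T.
      At T: go left to A.
        At A: go left to K.
          K is a leaf — visit K.
        At A: no right child.
        Visit A.
      At T: no right child.
      Visit T.
    At L: go right to X.
      At X: go left to S.
        S is a leaf — visit S.
      At X: go right to C.
        C is a leaf — visit C.
      Visit X.
    Visit L.
  Visit Z.
Visit W.
Full post-order sequence: H, N, V, M, K, A, T, S, C, X, L, Z, W.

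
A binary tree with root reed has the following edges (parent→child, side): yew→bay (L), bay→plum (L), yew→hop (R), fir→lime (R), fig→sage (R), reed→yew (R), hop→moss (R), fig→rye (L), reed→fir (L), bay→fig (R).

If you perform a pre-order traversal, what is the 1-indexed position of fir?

2

Pre-order visits the node, then its left subtree, then its right subtree.
Visit reed.
At reed: go left to fir.
  Visit fir.
  At fir: no left child.
  At fir: go right to lime.
    lime is a leaf — visit lime.
At reed: go right to yew.
  Visit yew.
  At yew: go left to bay.
    Visit bay.
    At bay: go left to plum.
      plum is a leaf — visit plum.
    At bay: go right to fig.
      Visit fig.
      At fig: go left to rye.
        rye is a leaf — visit rye.
      At fig: go right to sage.
        sage is a leaf — visit sage.
  At yew: go right to hop.
    Visit hop.
    At hop: no left child.
    At hop: go right to moss.
      moss is a leaf — visit moss.
Full pre-order sequence: reed, fir, lime, yew, bay, plum, fig, rye, sage, hop, moss.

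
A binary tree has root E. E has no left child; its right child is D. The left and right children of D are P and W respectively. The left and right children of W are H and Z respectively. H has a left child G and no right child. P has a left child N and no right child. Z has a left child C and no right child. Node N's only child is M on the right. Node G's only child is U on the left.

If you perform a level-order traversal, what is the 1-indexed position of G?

Level-order visits nodes level by level from the root, left to right within each level.
Level 0: E
Level 1: D
Level 2: P, W
Level 3: N, H, Z
Level 4: M, G, C
Level 5: U
Full level-order sequence: E, D, P, W, N, H, Z, M, G, C, U.

9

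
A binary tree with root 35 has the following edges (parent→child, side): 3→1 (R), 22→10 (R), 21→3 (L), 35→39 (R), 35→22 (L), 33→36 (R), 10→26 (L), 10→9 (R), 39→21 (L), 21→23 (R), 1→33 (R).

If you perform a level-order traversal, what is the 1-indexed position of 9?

7

Level-order visits nodes level by level from the root, left to right within each level.
Level 0: 35
Level 1: 22, 39
Level 2: 10, 21
Level 3: 26, 9, 3, 23
Level 4: 1
Level 5: 33
Level 6: 36
Full level-order sequence: 35, 22, 39, 10, 21, 26, 9, 3, 23, 1, 33, 36.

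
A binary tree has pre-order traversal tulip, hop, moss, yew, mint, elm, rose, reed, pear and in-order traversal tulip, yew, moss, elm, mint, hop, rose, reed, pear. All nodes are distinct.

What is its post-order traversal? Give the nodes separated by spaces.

The first element of pre-order is the root; it splits in-order into left and right subtrees.
Root tulip: left subtree has 0 nodes { }, right has 8 {yew, moss, elm, mint, hop, rose, reed, pear}.
  Root hop: left subtree has 4 nodes {yew, moss, elm, mint}, right has 3 {rose, reed, pear}.
    Root moss: left subtree has 1 node {yew}, right has 2 {elm, mint}.
      Root mint: left subtree has 1 node {elm}, right has 0 { }.
    Root rose: left subtree has 0 nodes { }, right has 2 {reed, pear}.
      Root reed: left subtree has 0 nodes { }, right has 1 {pear}.

yew elm mint moss pear reed rose hop tulip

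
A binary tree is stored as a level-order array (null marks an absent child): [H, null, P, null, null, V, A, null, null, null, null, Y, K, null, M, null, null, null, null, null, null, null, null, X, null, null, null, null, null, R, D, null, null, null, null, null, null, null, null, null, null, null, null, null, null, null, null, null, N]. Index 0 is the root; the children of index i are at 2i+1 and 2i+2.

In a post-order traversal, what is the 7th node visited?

Post-order visits the left subtree, then the right subtree, then the node.
At H: no left child.
At H: go right to P.
  At P: go left to V.
    At V: go left to Y.
      At Y: go left to X.
        At X: no left child.
        At X: go right to N.
          N is a leaf — visit N.
        Visit X.
      At Y: no right child.
      Visit Y.
    At V: go right to K.
      K is a leaf — visit K.
    Visit V.
  At P: go right to A.
    At A: no left child.
    At A: go right to M.
      At M: go left to R.
        R is a leaf — visit R.
      At M: go right to D.
        D is a leaf — visit D.
      Visit M.
    Visit A.
  Visit P.
Visit H.
Full post-order sequence: N, X, Y, K, V, R, D, M, A, P, H.

D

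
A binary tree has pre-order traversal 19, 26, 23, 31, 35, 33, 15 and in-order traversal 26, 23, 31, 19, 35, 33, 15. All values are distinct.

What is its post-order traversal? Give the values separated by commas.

The first element of pre-order is the root; it splits in-order into left and right subtrees.
Root 19: left subtree has 3 nodes {26, 23, 31}, right has 3 {35, 33, 15}.
  Root 26: left subtree has 0 nodes { }, right has 2 {23, 31}.
    Root 23: left subtree has 0 nodes { }, right has 1 {31}.
  Root 35: left subtree has 0 nodes { }, right has 2 {33, 15}.
    Root 33: left subtree has 0 nodes { }, right has 1 {15}.

31, 23, 26, 15, 33, 35, 19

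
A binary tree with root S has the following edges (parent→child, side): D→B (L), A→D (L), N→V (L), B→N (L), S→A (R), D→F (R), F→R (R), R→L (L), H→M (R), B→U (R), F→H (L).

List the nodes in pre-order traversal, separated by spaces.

S A D B N V U F H M R L

Pre-order visits the node, then its left subtree, then its right subtree.
Visit S.
At S: no left child.
At S: go right to A.
  Visit A.
  At A: go left to D.
    Visit D.
    At D: go left to B.
      Visit B.
      At B: go left to N.
        Visit N.
        At N: go left to V.
          V is a leaf — visit V.
        At N: no right child.
      At B: go right to U.
        U is a leaf — visit U.
    At D: go right to F.
      Visit F.
      At F: go left to H.
        Visit H.
        At H: no left child.
        At H: go right to M.
          M is a leaf — visit M.
      At F: go right to R.
        Visit R.
        At R: go left to L.
          L is a leaf — visit L.
        At R: no right child.
  At A: no right child.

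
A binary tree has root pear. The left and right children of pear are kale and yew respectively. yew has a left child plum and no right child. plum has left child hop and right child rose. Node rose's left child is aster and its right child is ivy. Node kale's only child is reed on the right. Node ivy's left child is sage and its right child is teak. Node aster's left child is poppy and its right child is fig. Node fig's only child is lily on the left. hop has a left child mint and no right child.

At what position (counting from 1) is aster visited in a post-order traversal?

Post-order visits the left subtree, then the right subtree, then the node.
At pear: go left to kale.
  At kale: no left child.
  At kale: go right to reed.
    reed is a leaf — visit reed.
  Visit kale.
At pear: go right to yew.
  At yew: go left to plum.
    At plum: go left to hop.
      At hop: go left to mint.
        mint is a leaf — visit mint.
      At hop: no right child.
      Visit hop.
    At plum: go right to rose.
      At rose: go left to aster.
        At aster: go left to poppy.
          poppy is a leaf — visit poppy.
        At aster: go right to fig.
          At fig: go left to lily.
            lily is a leaf — visit lily.
          At fig: no right child.
          Visit fig.
        Visit aster.
      At rose: go right to ivy.
        At ivy: go left to sage.
          sage is a leaf — visit sage.
        At ivy: go right to teak.
          teak is a leaf — visit teak.
        Visit ivy.
      Visit rose.
    Visit plum.
  At yew: no right child.
  Visit yew.
Visit pear.
Full post-order sequence: reed, kale, mint, hop, poppy, lily, fig, aster, sage, teak, ivy, rose, plum, yew, pear.

8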